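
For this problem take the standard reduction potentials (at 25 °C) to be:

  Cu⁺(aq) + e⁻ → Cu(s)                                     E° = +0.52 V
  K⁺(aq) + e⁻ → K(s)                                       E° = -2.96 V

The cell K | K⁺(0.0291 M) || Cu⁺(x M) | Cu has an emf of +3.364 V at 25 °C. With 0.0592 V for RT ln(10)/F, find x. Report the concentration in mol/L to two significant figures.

Cu⁺/Cu is the cathode, K⁺/K the anode: E°cell = +3.48 V, n = 1.
Overall reaction: Cu⁺(aq) + K(s) → Cu(s) + K⁺(aq); Q = [K⁺]^1/[Cu⁺]^1.
From E = E° − (0.0592/n) log Q: log Q = (E° − E)·n/0.0592 = (+3.48 − (+3.364))·1/0.0592 = 1.9595.
So 1·log[Cu⁺] = 1·log(0.0291) − log Q = -1.5361 − (1.9595) = -3.4956; [Cu⁺] = 10^(-3.4956) ≈ 0.00032 M.

0.00032 M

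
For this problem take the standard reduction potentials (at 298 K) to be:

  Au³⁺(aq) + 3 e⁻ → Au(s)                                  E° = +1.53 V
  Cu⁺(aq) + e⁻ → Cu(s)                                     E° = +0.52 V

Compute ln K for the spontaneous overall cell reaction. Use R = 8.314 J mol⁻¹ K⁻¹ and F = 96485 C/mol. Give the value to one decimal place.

Cathode: Au³⁺/Au; anode: Cu⁺/Cu. E°cell = (+1.53) − (+0.52) = +1.01 V, with n = 3.
ΔG° = −nFE° = −RT ln K, so ln K = nFE°/(RT) = (3)(96485)(+1.01) / ((8.314)(298)) = 117.998.

118.0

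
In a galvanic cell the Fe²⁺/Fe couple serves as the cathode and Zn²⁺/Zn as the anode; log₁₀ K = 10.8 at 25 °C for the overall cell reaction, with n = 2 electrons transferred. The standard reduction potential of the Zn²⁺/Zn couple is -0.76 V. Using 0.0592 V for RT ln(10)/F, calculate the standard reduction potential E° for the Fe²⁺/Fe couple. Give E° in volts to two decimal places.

-0.44 V

E°cell = (0.0592/n)·log K = (0.0592/2)(10.8) = +0.320 V.
Since Fe²⁺/Fe is the cathode and Zn²⁺/Zn the anode, E°cell = E°(Fe²⁺/Fe) − E°(Zn²⁺/Zn).
So E°(Fe²⁺/Fe) = E°cell + E°(Zn²⁺/Zn) = +0.320 + (-0.76) = -0.44 V.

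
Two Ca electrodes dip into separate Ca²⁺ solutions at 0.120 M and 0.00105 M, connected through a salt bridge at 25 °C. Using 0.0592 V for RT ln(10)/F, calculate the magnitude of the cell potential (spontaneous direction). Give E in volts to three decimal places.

For a concentration cell E°cell = 0. The 0.120 M side is the cathode (reduction is favoured where [Ca²⁺] is higher).
With n = 2, E = −(0.0592/2) log([Ca²⁺]ₐₙ/[Ca²⁺]꜀ₐₜ) = −(0.0592/2) log(0.00105/0.12) = −(0.0592/2)(-2.058) = +0.061 V.

+0.061 V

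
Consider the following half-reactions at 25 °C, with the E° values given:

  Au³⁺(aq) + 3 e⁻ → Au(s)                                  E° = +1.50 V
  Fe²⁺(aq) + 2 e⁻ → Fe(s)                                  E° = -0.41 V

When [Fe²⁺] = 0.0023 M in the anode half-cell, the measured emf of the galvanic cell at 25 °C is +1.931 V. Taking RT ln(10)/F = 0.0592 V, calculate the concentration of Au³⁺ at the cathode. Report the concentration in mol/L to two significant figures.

0.0013 M

Au³⁺/Au is the cathode, Fe²⁺/Fe the anode: E°cell = +1.91 V, n = 6.
Overall reaction: 2 Au³⁺(aq) + 3 Fe(s) → 2 Au(s) + 3 Fe²⁺(aq); Q = [Fe²⁺]^3/[Au³⁺]^2.
From E = E° − (0.0592/n) log Q: log Q = (E° − E)·n/0.0592 = (+1.91 − (+1.931))·6/0.0592 = -2.1284.
So 2·log[Au³⁺] = 3·log(0.0023) − log Q = -7.9148 − (-2.1284) = -5.7864; log[Au³⁺] = -5.7864 / 2 = -2.8932; [Au³⁺] = 10^(-2.8932) ≈ 0.0013 M.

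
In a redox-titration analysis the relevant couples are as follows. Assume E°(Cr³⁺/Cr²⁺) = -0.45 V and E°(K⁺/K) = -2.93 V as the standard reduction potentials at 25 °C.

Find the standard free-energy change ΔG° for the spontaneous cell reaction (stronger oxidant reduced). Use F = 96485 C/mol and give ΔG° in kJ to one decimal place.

Cr³⁺/Cr²⁺ (E° = -0.45 V) is the cathode; K⁺/K (E° = -2.93 V) is the anode, so E°cell = +2.48 V.
Balancing electrons gives n = 1 (lcm of 1 and 1).
ΔG° = −nFE° = −(1)(96485)(+2.48) = -239,283 J = -239.3 kJ.

-239.3 kJ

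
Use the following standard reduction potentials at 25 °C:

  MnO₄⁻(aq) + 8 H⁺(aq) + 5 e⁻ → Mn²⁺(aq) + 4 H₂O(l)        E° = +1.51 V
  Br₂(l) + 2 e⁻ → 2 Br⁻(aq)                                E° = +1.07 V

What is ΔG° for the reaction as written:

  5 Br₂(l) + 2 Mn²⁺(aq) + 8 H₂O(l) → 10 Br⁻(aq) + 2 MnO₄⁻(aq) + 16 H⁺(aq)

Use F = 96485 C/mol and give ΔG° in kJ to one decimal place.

As written, Br₂/Br⁻ is reduced (cathode) and MnO₄⁻/Mn²⁺ is oxidised (anode), so E°cell = (+1.07) − (+1.51) = -0.44 V.
Balancing electrons gives n = 10.
ΔG° = −nFE° = −(10)(96485)(-0.44) = 424,534 J = +424.5 kJ.

+424.5 kJ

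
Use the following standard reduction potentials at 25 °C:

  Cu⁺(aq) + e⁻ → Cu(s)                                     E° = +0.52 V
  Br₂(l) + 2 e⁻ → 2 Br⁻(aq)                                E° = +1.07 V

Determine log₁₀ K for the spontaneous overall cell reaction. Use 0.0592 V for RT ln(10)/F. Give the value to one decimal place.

Cathode: Br₂/Br⁻; anode: Cu⁺/Cu. E°cell = +0.55 V, n = 2.
log K = nE°cell / 0.0592 = (2)(+0.55) / 0.0592 = 18.6.

18.6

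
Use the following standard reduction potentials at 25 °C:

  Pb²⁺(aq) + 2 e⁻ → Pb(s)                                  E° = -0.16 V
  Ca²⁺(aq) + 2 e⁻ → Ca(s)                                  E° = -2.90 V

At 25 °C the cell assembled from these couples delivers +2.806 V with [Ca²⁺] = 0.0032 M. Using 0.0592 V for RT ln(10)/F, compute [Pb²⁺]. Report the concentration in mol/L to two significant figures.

0.54 M

Pb²⁺/Pb is the cathode, Ca²⁺/Ca the anode: E°cell = +2.74 V, n = 2.
Overall reaction: Pb²⁺(aq) + Ca(s) → Pb(s) + Ca²⁺(aq); Q = [Ca²⁺]^1/[Pb²⁺]^1.
From E = E° − (0.0592/n) log Q: log Q = (E° − E)·n/0.0592 = (+2.74 − (+2.806))·2/0.0592 = -2.2297.
So 1·log[Pb²⁺] = 1·log(0.0032) − log Q = -2.4949 − (-2.2297) = -0.2652; [Pb²⁺] = 10^(-0.2652) ≈ 0.54 M.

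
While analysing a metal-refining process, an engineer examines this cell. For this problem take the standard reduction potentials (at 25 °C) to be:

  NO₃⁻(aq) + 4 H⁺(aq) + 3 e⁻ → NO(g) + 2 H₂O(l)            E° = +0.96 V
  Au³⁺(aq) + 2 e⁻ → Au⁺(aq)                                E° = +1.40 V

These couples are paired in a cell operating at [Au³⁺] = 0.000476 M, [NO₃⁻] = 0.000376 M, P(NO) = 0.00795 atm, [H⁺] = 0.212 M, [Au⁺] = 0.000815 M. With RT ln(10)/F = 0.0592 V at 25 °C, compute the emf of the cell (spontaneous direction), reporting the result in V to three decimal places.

Au³⁺/Au⁺ is the cathode (higher E°), NO₃⁻/NO the anode: E°cell = +1.40 − (+0.96) = +0.44 V, n = 6.
Overall: 3 Au³⁺(aq) + 2 NO(g) + 4 H₂O(l) → 3 Au⁺(aq) + 2 NO₃⁻(aq) + 8 H⁺(aq)
Q = [Au⁺]^3·[NO₃⁻]^2·[H⁺]^8 / ([Au³⁺]^3·P(NO)^2); log Q = -7.339.
E = E° − (0.0592/n) log Q = +0.44 − (0.0592/6)(-7.339) = +0.512 V.

+0.512 V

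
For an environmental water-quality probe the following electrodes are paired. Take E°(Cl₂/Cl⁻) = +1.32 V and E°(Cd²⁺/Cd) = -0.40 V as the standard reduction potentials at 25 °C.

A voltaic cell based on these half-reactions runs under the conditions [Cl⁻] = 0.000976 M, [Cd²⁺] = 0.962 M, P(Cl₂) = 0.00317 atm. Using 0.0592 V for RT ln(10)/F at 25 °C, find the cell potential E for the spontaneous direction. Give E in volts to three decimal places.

+1.825 V

Cl₂/Cl⁻ is the cathode (higher E°), Cd²⁺/Cd the anode: E°cell = +1.32 − (-0.40) = +1.72 V, n = 2.
Overall: Cl₂(g) + Cd(s) → 2 Cl⁻(aq) + Cd²⁺(aq)
Q = [Cl⁻]^2·[Cd²⁺] / (P(Cl₂)); log Q = -3.539.
E = E° − (0.0592/n) log Q = +1.72 − (0.0592/2)(-3.539) = +1.825 V.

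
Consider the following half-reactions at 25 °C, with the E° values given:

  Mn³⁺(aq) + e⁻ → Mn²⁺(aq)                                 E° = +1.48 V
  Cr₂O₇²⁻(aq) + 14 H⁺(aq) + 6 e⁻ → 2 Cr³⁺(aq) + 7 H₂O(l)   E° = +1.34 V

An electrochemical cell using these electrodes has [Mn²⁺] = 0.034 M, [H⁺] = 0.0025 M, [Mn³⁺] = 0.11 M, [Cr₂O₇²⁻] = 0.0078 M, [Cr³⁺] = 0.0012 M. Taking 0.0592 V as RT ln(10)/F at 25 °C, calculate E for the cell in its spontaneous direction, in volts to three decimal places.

Mn³⁺/Mn²⁺ is the cathode (higher E°), Cr₂O₇²⁻/Cr³⁺ the anode: E°cell = +1.48 − (+1.34) = +0.14 V, n = 6.
Overall: 6 Mn³⁺(aq) + 2 Cr³⁺(aq) + 7 H₂O(l) → 6 Mn²⁺(aq) + Cr₂O₇²⁻(aq) + 14 H⁺(aq)
Q = [Mn²⁺]^6·[Cr₂O₇²⁻]·[H⁺]^14 / ([Mn³⁺]^6·[Cr³⁺]^2); log Q = -35.755.
E = E° − (0.0592/n) log Q = +0.14 − (0.0592/6)(-35.755) = +0.493 V.

+0.493 V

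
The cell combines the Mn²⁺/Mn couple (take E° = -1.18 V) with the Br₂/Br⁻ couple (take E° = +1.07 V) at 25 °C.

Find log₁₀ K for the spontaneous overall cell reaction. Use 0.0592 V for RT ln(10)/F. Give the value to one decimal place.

Cathode: Br₂/Br⁻; anode: Mn²⁺/Mn. E°cell = +2.25 V, n = 2.
log K = nE°cell / 0.0592 = (2)(+2.25) / 0.0592 = 76.0.

76.0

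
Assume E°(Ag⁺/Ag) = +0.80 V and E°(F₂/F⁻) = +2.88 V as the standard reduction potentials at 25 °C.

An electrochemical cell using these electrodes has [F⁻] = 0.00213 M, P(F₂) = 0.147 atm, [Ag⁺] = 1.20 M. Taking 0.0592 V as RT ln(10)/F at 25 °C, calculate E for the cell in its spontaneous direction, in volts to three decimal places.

+2.209 V

F₂/F⁻ is the cathode (higher E°), Ag⁺/Ag the anode: E°cell = +2.88 − (+0.80) = +2.08 V, n = 2.
Overall: F₂(g) + 2 Ag(s) → 2 F⁻(aq) + 2 Ag⁺(aq)
Q = [F⁻]^2·[Ag⁺]^2 / (P(F₂)); log Q = -4.352.
E = E° − (0.0592/n) log Q = +2.08 − (0.0592/2)(-4.352) = +2.209 V.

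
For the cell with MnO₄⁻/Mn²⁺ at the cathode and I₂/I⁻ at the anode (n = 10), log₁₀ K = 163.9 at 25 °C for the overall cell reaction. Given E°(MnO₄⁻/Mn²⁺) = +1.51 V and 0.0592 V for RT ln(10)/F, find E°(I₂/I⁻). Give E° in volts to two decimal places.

+0.54 V

E°cell = (0.0592/n)·log K = (0.0592/10)(163.9) = +0.970 V.
Since MnO₄⁻/Mn²⁺ is the cathode and I₂/I⁻ the anode, E°cell = E°(MnO₄⁻/Mn²⁺) − E°(I₂/I⁻).
So E°(I₂/I⁻) = E°(MnO₄⁻/Mn²⁺) − E°cell = (+1.51) − (+0.970) = +0.54 V.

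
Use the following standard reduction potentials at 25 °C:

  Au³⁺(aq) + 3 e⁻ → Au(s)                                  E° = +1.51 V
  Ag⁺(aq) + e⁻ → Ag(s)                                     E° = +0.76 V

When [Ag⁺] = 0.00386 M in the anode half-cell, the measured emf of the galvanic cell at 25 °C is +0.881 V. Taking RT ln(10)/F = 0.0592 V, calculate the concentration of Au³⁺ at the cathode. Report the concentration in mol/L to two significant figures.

0.25 M

Au³⁺/Au is the cathode, Ag⁺/Ag the anode: E°cell = +0.75 V, n = 3.
Overall reaction: Au³⁺(aq) + 3 Ag(s) → Au(s) + 3 Ag⁺(aq); Q = [Ag⁺]^3/[Au³⁺]^1.
From E = E° − (0.0592/n) log Q: log Q = (E° − E)·n/0.0592 = (+0.75 − (+0.881))·3/0.0592 = -6.6385.
So 1·log[Au³⁺] = 3·log(0.00386) − log Q = -7.2402 − (-6.6385) = -0.6017; [Au³⁺] = 10^(-0.6017) ≈ 0.25 M.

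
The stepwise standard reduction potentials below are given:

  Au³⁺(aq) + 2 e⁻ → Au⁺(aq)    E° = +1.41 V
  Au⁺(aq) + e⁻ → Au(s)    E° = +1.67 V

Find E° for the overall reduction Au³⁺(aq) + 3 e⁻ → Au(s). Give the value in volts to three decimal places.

+1.497 V

Adding the free-energy changes (−nFE°) of the two steps gives −n₃FE°₃ = −n₁FE°₁ − n₂FE°₂.
E°₃ = (2×+1.41 + 1×+1.67) / 3 = (+4.490) / 3 = +1.497 V.
Simply averaging or adding the two E° values would be wrong; the electron-weighted sum is required.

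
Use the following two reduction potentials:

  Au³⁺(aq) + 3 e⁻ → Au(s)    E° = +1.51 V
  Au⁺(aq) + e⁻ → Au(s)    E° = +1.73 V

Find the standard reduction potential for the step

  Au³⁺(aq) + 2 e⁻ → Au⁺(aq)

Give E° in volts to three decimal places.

+1.400 V

Sequential free energies add, so n₃E°₃ = n₁E°₁ + n₂E°₂.
With n₃ = 3, and the known step contributing 1×(+1.73) V, the unknown satisfies 2·E° = 3×(+1.51) − 1×(+1.73) = +2.800.
E° = +2.800 / 2 = +1.400 V.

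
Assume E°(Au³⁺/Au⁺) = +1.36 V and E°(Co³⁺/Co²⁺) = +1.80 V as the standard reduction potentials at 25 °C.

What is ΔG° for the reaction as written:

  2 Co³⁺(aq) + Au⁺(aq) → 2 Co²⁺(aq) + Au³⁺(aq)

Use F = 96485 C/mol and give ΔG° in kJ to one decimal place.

-84.9 kJ

As written, Co³⁺/Co²⁺ is reduced (cathode) and Au³⁺/Au⁺ is oxidised (anode), so E°cell = (+1.80) − (+1.36) = +0.44 V.
Balancing electrons gives n = 2.
ΔG° = −nFE° = −(2)(96485)(+0.44) = -84,907 J = -84.9 kJ.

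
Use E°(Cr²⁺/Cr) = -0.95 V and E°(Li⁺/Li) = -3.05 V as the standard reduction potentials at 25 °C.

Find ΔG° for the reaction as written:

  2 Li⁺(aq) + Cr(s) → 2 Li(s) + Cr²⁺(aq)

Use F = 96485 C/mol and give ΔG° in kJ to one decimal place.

As written, Li⁺/Li is reduced (cathode) and Cr²⁺/Cr is oxidised (anode), so E°cell = (-3.05) − (-0.95) = -2.10 V.
Balancing electrons gives n = 2.
ΔG° = −nFE° = −(2)(96485)(-2.10) = 405,237 J = +405.2 kJ.

+405.2 kJ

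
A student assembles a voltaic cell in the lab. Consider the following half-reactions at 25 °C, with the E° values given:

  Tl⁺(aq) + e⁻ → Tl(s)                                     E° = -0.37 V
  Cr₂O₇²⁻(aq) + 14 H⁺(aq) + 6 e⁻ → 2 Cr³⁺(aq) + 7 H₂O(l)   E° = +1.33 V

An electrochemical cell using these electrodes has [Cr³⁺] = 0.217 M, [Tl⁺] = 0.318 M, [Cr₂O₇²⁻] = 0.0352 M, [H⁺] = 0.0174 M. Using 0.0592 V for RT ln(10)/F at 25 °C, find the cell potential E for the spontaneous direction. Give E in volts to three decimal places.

+1.485 V

Cr₂O₇²⁻/Cr³⁺ is the cathode (higher E°), Tl⁺/Tl the anode: E°cell = +1.33 − (-0.37) = +1.70 V, n = 6.
Overall: Cr₂O₇²⁻(aq) + 14 H⁺(aq) + 6 Tl(s) → 2 Cr³⁺(aq) + 7 H₂O(l) + 6 Tl⁺(aq)
Q = [Cr³⁺]^2·[Tl⁺]^6 / ([Cr₂O₇²⁻]·[H⁺]^14); log Q = 21.773.
E = E° − (0.0592/n) log Q = +1.70 − (0.0592/6)(21.773) = +1.485 V.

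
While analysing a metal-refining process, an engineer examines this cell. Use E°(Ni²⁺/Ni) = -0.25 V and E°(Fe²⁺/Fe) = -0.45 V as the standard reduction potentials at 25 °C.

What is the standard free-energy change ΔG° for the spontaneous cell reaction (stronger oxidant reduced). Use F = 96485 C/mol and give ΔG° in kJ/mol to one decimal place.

-38.6 kJ/mol

Ni²⁺/Ni (E° = -0.25 V) is the cathode; Fe²⁺/Fe (E° = -0.45 V) is the anode, so E°cell = +0.20 V.
Balancing electrons gives n = 2 (lcm of 2 and 2).
ΔG° = −nFE° = −(2)(96485)(+0.20) = -38,594 J = -38.6 kJ/mol.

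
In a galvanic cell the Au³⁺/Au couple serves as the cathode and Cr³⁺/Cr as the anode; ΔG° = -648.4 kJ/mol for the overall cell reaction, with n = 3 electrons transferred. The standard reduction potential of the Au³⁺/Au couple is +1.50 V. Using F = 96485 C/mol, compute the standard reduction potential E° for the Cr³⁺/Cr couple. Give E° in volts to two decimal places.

-0.74 V

E°cell = −ΔG°/(nF) = −(-648.4×10³)/((3)(96485)) = +2.240 V.
Since Au³⁺/Au is the cathode and Cr³⁺/Cr the anode, E°cell = E°(Au³⁺/Au) − E°(Cr³⁺/Cr).
So E°(Cr³⁺/Cr) = E°(Au³⁺/Au) − E°cell = (+1.50) − (+2.240) = -0.74 V.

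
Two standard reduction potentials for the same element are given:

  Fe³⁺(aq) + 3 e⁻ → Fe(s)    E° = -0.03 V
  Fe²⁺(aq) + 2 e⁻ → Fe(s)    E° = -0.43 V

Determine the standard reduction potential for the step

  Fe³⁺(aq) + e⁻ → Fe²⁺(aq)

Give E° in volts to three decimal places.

Sequential free energies add, so n₃E°₃ = n₁E°₁ + n₂E°₂.
With n₃ = 3, and the known step contributing 2×(-0.43) V, the unknown satisfies 1·E° = 3×(-0.03) − 2×(-0.43) = +0.770.
E° = +0.770 / 1 = +0.770 V.

+0.770 V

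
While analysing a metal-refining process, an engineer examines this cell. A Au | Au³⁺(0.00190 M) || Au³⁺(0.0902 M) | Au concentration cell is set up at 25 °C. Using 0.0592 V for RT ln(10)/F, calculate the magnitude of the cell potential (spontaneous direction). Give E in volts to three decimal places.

+0.033 V

For a concentration cell E°cell = 0. The 0.0902 M side is the cathode (reduction is favoured where [Au³⁺] is higher).
With n = 3, E = −(0.0592/3) log([Au³⁺]ₐₙ/[Au³⁺]꜀ₐₜ) = −(0.0592/3) log(0.0019/0.0902) = −(0.0592/3)(-1.676) = +0.033 V.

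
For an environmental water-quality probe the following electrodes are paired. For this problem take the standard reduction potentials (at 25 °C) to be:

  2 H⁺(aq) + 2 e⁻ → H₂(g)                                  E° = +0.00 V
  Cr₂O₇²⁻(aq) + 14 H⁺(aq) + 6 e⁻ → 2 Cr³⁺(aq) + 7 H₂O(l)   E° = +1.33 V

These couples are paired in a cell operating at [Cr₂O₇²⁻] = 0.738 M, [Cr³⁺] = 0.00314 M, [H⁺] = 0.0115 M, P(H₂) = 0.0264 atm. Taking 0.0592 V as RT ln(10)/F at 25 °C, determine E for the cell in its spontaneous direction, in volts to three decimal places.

Cr₂O₇²⁻/Cr³⁺ is the cathode (higher E°), H⁺/H₂ the anode: E°cell = +1.33 − (+0.00) = +1.33 V, n = 6.
Overall: Cr₂O₇²⁻(aq) + 8 H⁺(aq) + 3 H₂(g) → 2 Cr³⁺(aq) + 7 H₂O(l)
Q = [Cr³⁺]^2 / ([Cr₂O₇²⁻]·[H⁺]^8·P(H₂)^3); log Q = 15.375.
E = E° − (0.0592/n) log Q = +1.33 − (0.0592/6)(15.375) = +1.178 V.

+1.178 V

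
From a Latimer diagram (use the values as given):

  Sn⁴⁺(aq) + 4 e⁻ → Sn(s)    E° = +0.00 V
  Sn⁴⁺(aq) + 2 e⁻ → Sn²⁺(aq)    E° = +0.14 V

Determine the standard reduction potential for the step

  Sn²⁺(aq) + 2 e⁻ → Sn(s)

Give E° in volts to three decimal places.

Sequential free energies add, so n₃E°₃ = n₁E°₁ + n₂E°₂.
With n₃ = 4, and the known step contributing 2×(+0.14) V, the unknown satisfies 2·E° = 4×(+0.00) − 2×(+0.14) = -0.280.
E° = -0.280 / 2 = -0.140 V.

-0.140 V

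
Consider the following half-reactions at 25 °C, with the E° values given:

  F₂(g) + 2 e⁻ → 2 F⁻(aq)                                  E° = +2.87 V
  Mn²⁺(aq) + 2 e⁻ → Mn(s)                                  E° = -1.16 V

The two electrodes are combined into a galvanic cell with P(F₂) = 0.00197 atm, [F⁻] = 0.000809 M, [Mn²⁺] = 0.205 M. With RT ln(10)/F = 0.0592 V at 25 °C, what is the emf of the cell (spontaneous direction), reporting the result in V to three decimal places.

F₂/F⁻ is the cathode (higher E°), Mn²⁺/Mn the anode: E°cell = +2.87 − (-1.16) = +4.03 V, n = 2.
Overall: F₂(g) + Mn(s) → 2 F⁻(aq) + Mn²⁺(aq)
Q = [F⁻]^2·[Mn²⁺] / (P(F₂)); log Q = -4.167.
E = E° − (0.0592/n) log Q = +4.03 − (0.0592/2)(-4.167) = +4.153 V.

+4.153 V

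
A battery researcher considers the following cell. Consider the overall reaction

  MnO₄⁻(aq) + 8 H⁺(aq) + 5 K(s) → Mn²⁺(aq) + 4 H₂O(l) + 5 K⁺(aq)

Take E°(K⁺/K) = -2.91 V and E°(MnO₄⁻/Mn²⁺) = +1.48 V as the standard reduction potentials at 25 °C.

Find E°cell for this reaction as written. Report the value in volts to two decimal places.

+4.39 V

The MnO₄⁻/Mn²⁺ couple has the higher reduction potential, so it is the cathode; K⁺/K is oxidised at the anode.
E°cell = E°(cathode) − E°(anode) = (+1.48) − (-2.91) = +4.39 V.
Since E°cell > 0, the reaction is spontaneous under standard conditions.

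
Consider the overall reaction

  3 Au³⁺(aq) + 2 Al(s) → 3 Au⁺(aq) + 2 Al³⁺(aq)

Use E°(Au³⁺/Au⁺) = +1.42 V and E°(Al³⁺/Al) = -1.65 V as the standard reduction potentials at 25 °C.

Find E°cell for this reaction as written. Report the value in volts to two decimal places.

+3.07 V

The Au³⁺/Au⁺ couple has the higher reduction potential, so it is the cathode; Al³⁺/Al is oxidised at the anode.
E°cell = E°(cathode) − E°(anode) = (+1.42) − (-1.65) = +3.07 V.
Since E°cell > 0, the reaction is spontaneous under standard conditions.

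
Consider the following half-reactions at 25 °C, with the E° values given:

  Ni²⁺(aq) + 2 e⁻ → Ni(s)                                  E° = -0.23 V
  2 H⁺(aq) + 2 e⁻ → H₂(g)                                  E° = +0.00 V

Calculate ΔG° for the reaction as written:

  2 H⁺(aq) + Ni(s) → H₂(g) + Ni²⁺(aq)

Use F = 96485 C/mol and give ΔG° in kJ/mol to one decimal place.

-44.4 kJ/mol

As written, H⁺/H₂ is reduced (cathode) and Ni²⁺/Ni is oxidised (anode), so E°cell = (+0.00) − (-0.23) = +0.23 V.
Balancing electrons gives n = 2.
ΔG° = −nFE° = −(2)(96485)(+0.23) = -44,383 J = -44.4 kJ/mol.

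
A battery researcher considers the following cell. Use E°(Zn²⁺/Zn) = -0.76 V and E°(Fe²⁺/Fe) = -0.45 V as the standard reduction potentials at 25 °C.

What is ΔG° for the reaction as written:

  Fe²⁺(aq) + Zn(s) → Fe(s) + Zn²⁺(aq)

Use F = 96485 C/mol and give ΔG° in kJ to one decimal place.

-59.8 kJ

As written, Fe²⁺/Fe is reduced (cathode) and Zn²⁺/Zn is oxidised (anode), so E°cell = (-0.45) − (-0.76) = +0.31 V.
Balancing electrons gives n = 2.
ΔG° = −nFE° = −(2)(96485)(+0.31) = -59,821 J = -59.8 kJ.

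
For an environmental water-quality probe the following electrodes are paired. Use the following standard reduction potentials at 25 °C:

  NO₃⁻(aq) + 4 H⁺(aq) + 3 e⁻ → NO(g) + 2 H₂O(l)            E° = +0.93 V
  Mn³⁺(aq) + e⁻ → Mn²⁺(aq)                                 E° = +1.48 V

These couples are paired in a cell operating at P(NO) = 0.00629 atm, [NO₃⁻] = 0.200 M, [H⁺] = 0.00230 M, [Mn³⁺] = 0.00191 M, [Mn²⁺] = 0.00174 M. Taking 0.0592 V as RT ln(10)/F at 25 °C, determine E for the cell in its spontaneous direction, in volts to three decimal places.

+0.731 V

Mn³⁺/Mn²⁺ is the cathode (higher E°), NO₃⁻/NO the anode: E°cell = +1.48 − (+0.93) = +0.55 V, n = 3.
Overall: 3 Mn³⁺(aq) + NO(g) + 2 H₂O(l) → 3 Mn²⁺(aq) + NO₃⁻(aq) + 4 H⁺(aq)
Q = [Mn²⁺]^3·[NO₃⁻]·[H⁺]^4 / ([Mn³⁺]^3·P(NO)); log Q = -9.172.
E = E° − (0.0592/n) log Q = +0.55 − (0.0592/3)(-9.172) = +0.731 V.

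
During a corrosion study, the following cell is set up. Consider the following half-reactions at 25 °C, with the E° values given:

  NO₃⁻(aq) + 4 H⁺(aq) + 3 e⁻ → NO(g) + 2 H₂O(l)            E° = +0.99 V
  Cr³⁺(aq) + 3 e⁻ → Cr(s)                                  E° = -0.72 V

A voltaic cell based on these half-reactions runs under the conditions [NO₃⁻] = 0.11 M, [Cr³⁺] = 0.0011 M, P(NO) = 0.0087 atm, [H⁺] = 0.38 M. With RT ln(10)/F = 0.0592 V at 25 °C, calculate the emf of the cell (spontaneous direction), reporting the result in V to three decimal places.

+1.757 V

NO₃⁻/NO is the cathode (higher E°), Cr³⁺/Cr the anode: E°cell = +0.99 − (-0.72) = +1.71 V, n = 3.
Overall: NO₃⁻(aq) + 4 H⁺(aq) + Cr(s) → NO(g) + 2 H₂O(l) + Cr³⁺(aq)
Q = P(NO)·[Cr³⁺] / ([NO₃⁻]·[H⁺]^4); log Q = -2.380.
E = E° − (0.0592/n) log Q = +1.71 − (0.0592/3)(-2.380) = +1.757 V.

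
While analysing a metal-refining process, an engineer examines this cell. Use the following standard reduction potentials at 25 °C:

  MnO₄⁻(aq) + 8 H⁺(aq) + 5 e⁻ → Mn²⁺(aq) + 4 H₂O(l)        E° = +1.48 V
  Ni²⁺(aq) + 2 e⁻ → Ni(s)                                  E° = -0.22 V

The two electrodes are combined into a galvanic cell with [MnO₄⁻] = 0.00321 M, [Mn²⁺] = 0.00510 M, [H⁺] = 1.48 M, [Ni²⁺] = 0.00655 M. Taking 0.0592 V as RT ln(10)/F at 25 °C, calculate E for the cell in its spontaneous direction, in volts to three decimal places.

+1.778 V

MnO₄⁻/Mn²⁺ is the cathode (higher E°), Ni²⁺/Ni the anode: E°cell = +1.48 − (-0.22) = +1.70 V, n = 10.
Overall: 2 MnO₄⁻(aq) + 16 H⁺(aq) + 5 Ni(s) → 2 Mn²⁺(aq) + 8 H₂O(l) + 5 Ni²⁺(aq)
Q = [Mn²⁺]^2·[Ni²⁺]^5 / ([MnO₄⁻]^2·[H⁺]^16); log Q = -13.241.
E = E° − (0.0592/n) log Q = +1.70 − (0.0592/10)(-13.241) = +1.778 V.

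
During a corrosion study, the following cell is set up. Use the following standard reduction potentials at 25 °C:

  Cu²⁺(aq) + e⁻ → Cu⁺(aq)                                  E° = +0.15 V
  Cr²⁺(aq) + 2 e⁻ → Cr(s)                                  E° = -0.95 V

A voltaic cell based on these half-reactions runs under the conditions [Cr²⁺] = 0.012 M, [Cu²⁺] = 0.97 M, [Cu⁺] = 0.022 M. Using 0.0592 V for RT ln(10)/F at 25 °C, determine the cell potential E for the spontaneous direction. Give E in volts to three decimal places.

+1.254 V

Cu²⁺/Cu⁺ is the cathode (higher E°), Cr²⁺/Cr the anode: E°cell = +0.15 − (-0.95) = +1.10 V, n = 2.
Overall: 2 Cu²⁺(aq) + Cr(s) → 2 Cu⁺(aq) + Cr²⁺(aq)
Q = [Cu⁺]^2·[Cr²⁺] / ([Cu²⁺]^2); log Q = -5.210.
E = E° − (0.0592/n) log Q = +1.10 − (0.0592/2)(-5.210) = +1.254 V.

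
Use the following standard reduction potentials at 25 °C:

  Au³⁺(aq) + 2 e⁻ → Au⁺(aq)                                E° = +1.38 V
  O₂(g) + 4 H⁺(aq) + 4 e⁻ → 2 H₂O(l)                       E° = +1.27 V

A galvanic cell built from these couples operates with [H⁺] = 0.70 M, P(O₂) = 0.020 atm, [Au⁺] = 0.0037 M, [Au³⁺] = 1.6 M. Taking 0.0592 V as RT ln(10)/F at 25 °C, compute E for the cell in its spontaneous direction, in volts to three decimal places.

+0.222 V

Au³⁺/Au⁺ is the cathode (higher E°), O₂/H₂O the anode: E°cell = +1.38 − (+1.27) = +0.11 V, n = 4.
Overall: 2 Au³⁺(aq) + 2 H₂O(l) → 2 Au⁺(aq) + O₂(g) + 4 H⁺(aq)
Q = [Au⁺]^2·P(O₂)·[H⁺]^4 / ([Au³⁺]^2); log Q = -7.590.
E = E° − (0.0592/n) log Q = +0.11 − (0.0592/4)(-7.590) = +0.222 V.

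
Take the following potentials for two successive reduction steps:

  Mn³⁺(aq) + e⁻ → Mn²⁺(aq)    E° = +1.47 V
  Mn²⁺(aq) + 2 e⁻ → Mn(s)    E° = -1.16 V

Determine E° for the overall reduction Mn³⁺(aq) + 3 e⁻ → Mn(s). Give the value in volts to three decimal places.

Standard free energies of sequential steps add: ΔG°₃ = ΔG°₁ + ΔG°₂, so n₃E°₃ = n₁E°₁ + n₂E°₂.
E°₃ = (1×+1.47 + 2×-1.16) / 3 = (-0.850) / 3 = -0.283 V.
Simply averaging or adding the two E° values would be wrong; the electron-weighted sum is required.

-0.283 V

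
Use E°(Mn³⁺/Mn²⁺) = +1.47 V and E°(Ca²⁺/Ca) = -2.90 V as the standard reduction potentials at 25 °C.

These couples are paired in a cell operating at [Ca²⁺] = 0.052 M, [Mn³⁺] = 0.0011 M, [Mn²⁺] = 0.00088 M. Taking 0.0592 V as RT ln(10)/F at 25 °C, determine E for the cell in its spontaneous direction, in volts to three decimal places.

Mn³⁺/Mn²⁺ is the cathode (higher E°), Ca²⁺/Ca the anode: E°cell = +1.47 − (-2.90) = +4.37 V, n = 2.
Overall: 2 Mn³⁺(aq) + Ca(s) → 2 Mn²⁺(aq) + Ca²⁺(aq)
Q = [Mn²⁺]^2·[Ca²⁺] / ([Mn³⁺]^2); log Q = -1.478.
E = E° − (0.0592/n) log Q = +4.37 − (0.0592/2)(-1.478) = +4.414 V.

+4.414 V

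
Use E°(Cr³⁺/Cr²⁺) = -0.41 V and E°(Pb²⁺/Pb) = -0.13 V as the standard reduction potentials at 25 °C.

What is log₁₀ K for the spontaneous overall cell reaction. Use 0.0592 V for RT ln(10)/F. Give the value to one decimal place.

9.5

Cathode: Pb²⁺/Pb; anode: Cr³⁺/Cr²⁺. E°cell = +0.28 V, n = 2.
log K = nE°cell / 0.0592 = (2)(+0.28) / 0.0592 = 9.5.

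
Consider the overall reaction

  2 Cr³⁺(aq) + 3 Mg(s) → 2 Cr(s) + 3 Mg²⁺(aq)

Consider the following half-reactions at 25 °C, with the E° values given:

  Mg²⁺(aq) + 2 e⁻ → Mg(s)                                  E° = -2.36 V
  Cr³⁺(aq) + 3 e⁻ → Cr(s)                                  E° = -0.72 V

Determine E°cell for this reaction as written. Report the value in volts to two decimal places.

+1.64 V

The Cr³⁺/Cr couple has the higher reduction potential, so it is the cathode; Mg²⁺/Mg is oxidised at the anode.
E°cell = E°(cathode) − E°(anode) = (-0.72) − (-2.36) = +1.64 V.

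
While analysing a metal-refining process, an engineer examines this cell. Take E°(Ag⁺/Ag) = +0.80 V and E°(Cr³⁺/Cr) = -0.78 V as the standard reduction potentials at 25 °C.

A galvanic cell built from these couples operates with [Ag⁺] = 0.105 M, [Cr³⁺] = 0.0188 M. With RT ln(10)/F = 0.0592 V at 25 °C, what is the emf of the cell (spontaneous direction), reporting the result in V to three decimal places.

Ag⁺/Ag is the cathode (higher E°), Cr³⁺/Cr the anode: E°cell = +0.80 − (-0.78) = +1.58 V, n = 3.
Overall: 3 Ag⁺(aq) + Cr(s) → 3 Ag(s) + Cr³⁺(aq)
Q = [Cr³⁺] / ([Ag⁺]^3); log Q = 1.211.
E = E° − (0.0592/n) log Q = +1.58 − (0.0592/3)(1.211) = +1.556 V.

+1.556 V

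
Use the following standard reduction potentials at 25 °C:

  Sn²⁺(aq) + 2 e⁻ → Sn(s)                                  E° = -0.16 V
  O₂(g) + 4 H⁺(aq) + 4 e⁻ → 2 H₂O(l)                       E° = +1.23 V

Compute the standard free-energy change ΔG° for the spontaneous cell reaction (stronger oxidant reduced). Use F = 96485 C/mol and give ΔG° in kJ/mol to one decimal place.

O₂/H₂O (E° = +1.23 V) is the cathode; Sn²⁺/Sn (E° = -0.16 V) is the anode, so E°cell = +1.39 V.
Balancing electrons gives n = 4 (lcm of 4 and 2).
ΔG° = −nFE° = −(4)(96485)(+1.39) = -536,457 J = -536.5 kJ/mol.

-536.5 kJ/mol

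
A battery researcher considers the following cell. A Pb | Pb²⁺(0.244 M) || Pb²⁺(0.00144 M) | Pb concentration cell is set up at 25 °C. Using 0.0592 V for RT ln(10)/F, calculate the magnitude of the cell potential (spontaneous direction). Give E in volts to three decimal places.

For a concentration cell E°cell = 0. The 0.244 M side is the cathode (reduction is favoured where [Pb²⁺] is higher).
With n = 2, E = −(0.0592/2) log([Pb²⁺]ₐₙ/[Pb²⁺]꜀ₐₜ) = −(0.0592/2) log(0.00144/0.244) = −(0.0592/2)(-2.229) = +0.066 V.

+0.066 V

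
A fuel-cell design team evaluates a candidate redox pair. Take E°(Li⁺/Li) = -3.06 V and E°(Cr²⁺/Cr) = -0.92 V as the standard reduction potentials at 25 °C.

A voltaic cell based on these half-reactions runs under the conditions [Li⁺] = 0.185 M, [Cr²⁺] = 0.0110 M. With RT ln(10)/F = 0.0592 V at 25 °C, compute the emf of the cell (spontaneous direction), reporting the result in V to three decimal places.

Cr²⁺/Cr is the cathode (higher E°), Li⁺/Li the anode: E°cell = -0.92 − (-3.06) = +2.14 V, n = 2.
Overall: Cr²⁺(aq) + 2 Li(s) → Cr(s) + 2 Li⁺(aq)
Q = [Li⁺]^2 / ([Cr²⁺]); log Q = 0.493.
E = E° − (0.0592/n) log Q = +2.14 − (0.0592/2)(0.493) = +2.125 V.

+2.125 V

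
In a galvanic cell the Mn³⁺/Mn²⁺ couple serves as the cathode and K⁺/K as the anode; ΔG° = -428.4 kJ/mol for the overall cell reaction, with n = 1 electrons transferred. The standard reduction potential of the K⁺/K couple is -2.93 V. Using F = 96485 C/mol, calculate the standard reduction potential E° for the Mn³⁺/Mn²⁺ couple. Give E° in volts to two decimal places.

E°cell = −ΔG°/(nF) = −(-428.4×10³)/((1)(96485)) = +4.440 V.
Since Mn³⁺/Mn²⁺ is the cathode and K⁺/K the anode, E°cell = E°(Mn³⁺/Mn²⁺) − E°(K⁺/K).
So E°(Mn³⁺/Mn²⁺) = E°cell + E°(K⁺/K) = +4.440 + (-2.93) = +1.51 V.

+1.51 V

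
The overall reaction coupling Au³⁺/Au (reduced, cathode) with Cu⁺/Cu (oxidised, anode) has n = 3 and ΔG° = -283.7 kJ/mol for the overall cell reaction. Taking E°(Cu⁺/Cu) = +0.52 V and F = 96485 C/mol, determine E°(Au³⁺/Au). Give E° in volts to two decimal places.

E°cell = −ΔG°/(nF) = −(-283.7×10³)/((3)(96485)) = +0.980 V.
Since Au³⁺/Au is the cathode and Cu⁺/Cu the anode, E°cell = E°(Au³⁺/Au) − E°(Cu⁺/Cu).
So E°(Au³⁺/Au) = E°cell + E°(Cu⁺/Cu) = +0.980 + (+0.52) = +1.50 V.

+1.50 V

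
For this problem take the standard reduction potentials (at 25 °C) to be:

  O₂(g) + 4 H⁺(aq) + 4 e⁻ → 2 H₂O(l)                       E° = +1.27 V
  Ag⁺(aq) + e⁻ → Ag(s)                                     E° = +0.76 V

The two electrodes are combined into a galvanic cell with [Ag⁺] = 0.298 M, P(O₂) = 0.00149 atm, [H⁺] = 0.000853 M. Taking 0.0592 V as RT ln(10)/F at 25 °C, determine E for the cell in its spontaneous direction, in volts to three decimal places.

O₂/H₂O is the cathode (higher E°), Ag⁺/Ag the anode: E°cell = +1.27 − (+0.76) = +0.51 V, n = 4.
Overall: O₂(g) + 4 H⁺(aq) + 4 Ag(s) → 2 H₂O(l) + 4 Ag⁺(aq)
Q = [Ag⁺]^4 / (P(O₂)·[H⁺]^4); log Q = 13.000.
E = E° − (0.0592/n) log Q = +0.51 − (0.0592/4)(13.000) = +0.318 V.

+0.318 V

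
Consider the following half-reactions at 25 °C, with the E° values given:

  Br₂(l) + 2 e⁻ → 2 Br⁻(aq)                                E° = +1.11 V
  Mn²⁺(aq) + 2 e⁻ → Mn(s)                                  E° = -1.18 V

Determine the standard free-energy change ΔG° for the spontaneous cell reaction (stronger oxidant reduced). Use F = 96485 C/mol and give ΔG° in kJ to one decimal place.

-441.9 kJ

Br₂/Br⁻ (E° = +1.11 V) is the cathode; Mn²⁺/Mn (E° = -1.18 V) is the anode, so E°cell = +2.29 V.
Balancing electrons gives n = 2 (lcm of 2 and 2).
ΔG° = −nFE° = −(2)(96485)(+2.29) = -441,901 J = -441.9 kJ.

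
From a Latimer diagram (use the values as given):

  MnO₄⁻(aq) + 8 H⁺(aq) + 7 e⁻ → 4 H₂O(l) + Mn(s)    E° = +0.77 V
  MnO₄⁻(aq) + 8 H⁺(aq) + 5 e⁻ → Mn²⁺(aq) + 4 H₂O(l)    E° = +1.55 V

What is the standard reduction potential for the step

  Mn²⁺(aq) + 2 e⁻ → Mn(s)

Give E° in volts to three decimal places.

Sequential free energies add, so n₃E°₃ = n₁E°₁ + n₂E°₂.
With n₃ = 7, and the known step contributing 5×(+1.55) V, the unknown satisfies 2·E° = 7×(+0.77) − 5×(+1.55) = -2.360.
E° = -2.360 / 2 = -1.180 V.

-1.180 V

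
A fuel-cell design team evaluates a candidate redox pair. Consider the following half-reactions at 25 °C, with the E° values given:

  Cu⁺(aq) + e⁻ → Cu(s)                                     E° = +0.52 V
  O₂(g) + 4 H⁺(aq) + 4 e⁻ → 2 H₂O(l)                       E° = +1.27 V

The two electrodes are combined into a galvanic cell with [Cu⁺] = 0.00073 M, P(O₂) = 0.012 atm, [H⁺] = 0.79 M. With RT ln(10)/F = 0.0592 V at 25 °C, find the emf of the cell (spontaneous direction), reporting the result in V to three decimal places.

O₂/H₂O is the cathode (higher E°), Cu⁺/Cu the anode: E°cell = +1.27 − (+0.52) = +0.75 V, n = 4.
Overall: O₂(g) + 4 H⁺(aq) + 4 Cu(s) → 2 H₂O(l) + 4 Cu⁺(aq)
Q = [Cu⁺]^4 / (P(O₂)·[H⁺]^4); log Q = -10.216.
E = E° − (0.0592/n) log Q = +0.75 − (0.0592/4)(-10.216) = +0.901 V.

+0.901 V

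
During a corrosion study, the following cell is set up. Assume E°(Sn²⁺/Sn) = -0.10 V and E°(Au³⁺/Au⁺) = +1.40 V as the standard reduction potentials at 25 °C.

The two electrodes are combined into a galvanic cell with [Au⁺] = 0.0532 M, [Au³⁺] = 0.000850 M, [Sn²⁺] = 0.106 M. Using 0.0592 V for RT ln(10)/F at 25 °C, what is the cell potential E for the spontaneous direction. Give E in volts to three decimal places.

+1.476 V

Au³⁺/Au⁺ is the cathode (higher E°), Sn²⁺/Sn the anode: E°cell = +1.40 − (-0.10) = +1.50 V, n = 2.
Overall: Au³⁺(aq) + Sn(s) → Au⁺(aq) + Sn²⁺(aq)
Q = [Au⁺]·[Sn²⁺] / ([Au³⁺]); log Q = 0.822.
E = E° − (0.0592/n) log Q = +1.50 − (0.0592/2)(0.822) = +1.476 V.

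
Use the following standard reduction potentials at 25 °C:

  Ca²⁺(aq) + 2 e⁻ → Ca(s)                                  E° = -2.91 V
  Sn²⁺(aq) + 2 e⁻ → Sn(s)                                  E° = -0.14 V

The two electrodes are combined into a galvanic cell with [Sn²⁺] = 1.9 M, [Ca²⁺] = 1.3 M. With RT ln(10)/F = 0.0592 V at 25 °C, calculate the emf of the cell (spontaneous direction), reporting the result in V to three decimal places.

+2.775 V

Sn²⁺/Sn is the cathode (higher E°), Ca²⁺/Ca the anode: E°cell = -0.14 − (-2.91) = +2.77 V, n = 2.
Overall: Sn²⁺(aq) + Ca(s) → Sn(s) + Ca²⁺(aq)
Q = [Ca²⁺] / ([Sn²⁺]); log Q = -0.165.
E = E° − (0.0592/n) log Q = +2.77 − (0.0592/2)(-0.165) = +2.775 V.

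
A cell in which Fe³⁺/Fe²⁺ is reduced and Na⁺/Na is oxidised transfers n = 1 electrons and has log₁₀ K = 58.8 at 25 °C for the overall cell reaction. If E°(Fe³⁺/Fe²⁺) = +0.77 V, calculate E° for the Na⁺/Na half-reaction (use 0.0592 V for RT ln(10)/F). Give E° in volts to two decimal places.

-2.71 V

E°cell = (0.0592/n)·log K = (0.0592/1)(58.8) = +3.481 V.
Since Fe³⁺/Fe²⁺ is the cathode and Na⁺/Na the anode, E°cell = E°(Fe³⁺/Fe²⁺) − E°(Na⁺/Na).
So E°(Na⁺/Na) = E°(Fe³⁺/Fe²⁺) − E°cell = (+0.77) − (+3.481) = -2.71 V.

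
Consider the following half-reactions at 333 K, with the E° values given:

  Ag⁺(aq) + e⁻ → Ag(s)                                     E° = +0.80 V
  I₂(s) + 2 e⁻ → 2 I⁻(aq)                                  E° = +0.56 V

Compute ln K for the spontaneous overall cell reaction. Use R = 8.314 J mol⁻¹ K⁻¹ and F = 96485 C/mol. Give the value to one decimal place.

16.7

Cathode: Ag⁺/Ag; anode: I₂/I⁻. E°cell = (+0.80) − (+0.56) = +0.24 V, with n = 2.
ΔG° = −nFE° = −RT ln K, so ln K = nFE°/(RT) = (2)(96485)(+0.24) / ((8.314)(333)) = 16.728.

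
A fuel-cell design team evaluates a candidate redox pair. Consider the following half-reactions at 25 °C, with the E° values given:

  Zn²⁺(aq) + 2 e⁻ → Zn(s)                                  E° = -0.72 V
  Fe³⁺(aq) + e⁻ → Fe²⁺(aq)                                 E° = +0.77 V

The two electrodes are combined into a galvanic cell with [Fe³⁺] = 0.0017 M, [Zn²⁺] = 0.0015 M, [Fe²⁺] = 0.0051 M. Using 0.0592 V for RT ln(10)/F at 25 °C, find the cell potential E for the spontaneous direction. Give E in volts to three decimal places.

Fe³⁺/Fe²⁺ is the cathode (higher E°), Zn²⁺/Zn the anode: E°cell = +0.77 − (-0.72) = +1.49 V, n = 2.
Overall: 2 Fe³⁺(aq) + Zn(s) → 2 Fe²⁺(aq) + Zn²⁺(aq)
Q = [Fe²⁺]^2·[Zn²⁺] / ([Fe³⁺]^2); log Q = -1.870.
E = E° − (0.0592/n) log Q = +1.49 − (0.0592/2)(-1.870) = +1.545 V.

+1.545 V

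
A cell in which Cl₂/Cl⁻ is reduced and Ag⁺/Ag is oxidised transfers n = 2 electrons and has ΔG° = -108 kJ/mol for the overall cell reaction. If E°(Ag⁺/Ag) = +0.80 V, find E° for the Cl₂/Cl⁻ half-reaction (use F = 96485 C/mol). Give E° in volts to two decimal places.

+1.36 V

E°cell = −ΔG°/(nF) = −(-108×10³)/((2)(96485)) = +0.560 V.
Since Cl₂/Cl⁻ is the cathode and Ag⁺/Ag the anode, E°cell = E°(Cl₂/Cl⁻) − E°(Ag⁺/Ag).
So E°(Cl₂/Cl⁻) = E°cell + E°(Ag⁺/Ag) = +0.560 + (+0.80) = +1.36 V.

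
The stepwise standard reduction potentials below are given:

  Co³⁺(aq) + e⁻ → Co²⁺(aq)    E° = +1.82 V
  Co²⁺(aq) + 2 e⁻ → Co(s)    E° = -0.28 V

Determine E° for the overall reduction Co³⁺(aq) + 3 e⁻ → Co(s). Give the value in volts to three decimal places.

+0.420 V

Standard free energies of sequential steps add: ΔG°₃ = ΔG°₁ + ΔG°₂, so n₃E°₃ = n₁E°₁ + n₂E°₂.
E°₃ = (1×+1.82 + 2×-0.28) / 3 = (+1.260) / 3 = +0.420 V.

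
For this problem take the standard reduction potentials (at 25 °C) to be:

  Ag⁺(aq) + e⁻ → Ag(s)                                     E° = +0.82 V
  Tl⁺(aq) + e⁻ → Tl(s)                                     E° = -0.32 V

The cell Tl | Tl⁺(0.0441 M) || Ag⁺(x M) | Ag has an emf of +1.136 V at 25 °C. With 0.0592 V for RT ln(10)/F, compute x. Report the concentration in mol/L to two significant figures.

Ag⁺/Ag is the cathode, Tl⁺/Tl the anode: E°cell = +1.14 V, n = 1.
Overall reaction: Ag⁺(aq) + Tl(s) → Ag(s) + Tl⁺(aq); Q = [Tl⁺]^1/[Ag⁺]^1.
From E = E° − (0.0592/n) log Q: log Q = (E° − E)·n/0.0592 = (+1.14 − (+1.136))·1/0.0592 = 0.0676.
So 1·log[Ag⁺] = 1·log(0.0441) − log Q = -1.3556 − (0.0676) = -1.4232; [Ag⁺] = 10^(-1.4232) ≈ 0.038 M.

0.038 M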